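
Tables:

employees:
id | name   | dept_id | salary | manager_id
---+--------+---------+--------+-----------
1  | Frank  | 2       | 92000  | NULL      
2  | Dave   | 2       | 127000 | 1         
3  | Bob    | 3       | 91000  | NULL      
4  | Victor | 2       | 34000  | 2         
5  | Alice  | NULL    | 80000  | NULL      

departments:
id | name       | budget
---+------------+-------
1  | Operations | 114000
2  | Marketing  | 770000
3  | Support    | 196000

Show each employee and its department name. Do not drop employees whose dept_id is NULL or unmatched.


LEFT JOIN keeps every row from employees (the left table); where dept_id has no match in departments, the department columns become NULL. Walk through each employee:
  - employee 1 (Frank): dept_id=2 -> matches Marketing
  - employee 2 (Dave): dept_id=2 -> matches Marketing
  - employee 3 (Bob): dept_id=3 -> matches Support
  - employee 4 (Victor): dept_id=2 -> matches Marketing
  - employee 5 (Alice): dept_id=NULL, no match -> kept with NULL
All 5 rows appear; 1 has NULL department.

SQL:
SELECT a.name, b.name AS department
FROM employees a
LEFT JOIN departments b ON a.dept_id = b.id

Result:
name   | department
-------+-----------
Frank  | Marketing 
Dave   | Marketing 
Bob    | Support   
Victor | Marketing 
Alice  | NULL      


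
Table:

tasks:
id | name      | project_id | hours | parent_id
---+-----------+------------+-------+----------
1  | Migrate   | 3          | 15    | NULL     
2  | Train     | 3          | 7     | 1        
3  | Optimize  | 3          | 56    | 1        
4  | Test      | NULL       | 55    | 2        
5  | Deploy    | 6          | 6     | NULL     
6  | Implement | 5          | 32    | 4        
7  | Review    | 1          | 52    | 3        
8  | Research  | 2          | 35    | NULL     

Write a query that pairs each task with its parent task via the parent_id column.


This is a self-join: tasks is joined to a second copy of itself, matching each row's parent_id to another row's id. Use LEFT JOIN so rows with parent_id=NULL are kept.
  - task 1 (Migrate): parent_id=NULL -> NULL
  - task 2 (Train): parent_id=1 -> Migrate
  - task 3 (Optimize): parent_id=1 -> Migrate
  - task 4 (Test): parent_id=2 -> Train
  - task 5 (Deploy): parent_id=NULL -> NULL
  - task 6 (Implement): parent_id=4 -> Test
  - task 7 (Review): parent_id=3 -> Optimize
  - task 8 (Research): parent_id=NULL -> NULL

SQL:
SELECT a.name AS item, b.name AS parent
FROM tasks a
LEFT JOIN tasks b ON a.parent_id = b.id

Result:
item      | parent  
----------+---------
Migrate   | NULL    
Train     | Migrate 
Optimize  | Migrate 
Test      | Train   
Deploy    | NULL    
Implement | Test    
Review    | Optimize
Research  | NULL    


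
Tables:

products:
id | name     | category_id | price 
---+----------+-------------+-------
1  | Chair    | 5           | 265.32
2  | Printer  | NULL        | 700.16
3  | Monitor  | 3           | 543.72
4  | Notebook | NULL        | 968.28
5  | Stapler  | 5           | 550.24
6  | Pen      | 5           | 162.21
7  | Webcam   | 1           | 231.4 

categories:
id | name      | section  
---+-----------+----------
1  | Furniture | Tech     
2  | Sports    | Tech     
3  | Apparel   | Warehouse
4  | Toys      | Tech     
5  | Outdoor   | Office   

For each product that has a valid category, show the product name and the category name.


INNER JOIN keeps only products rows whose category_id matches an id in categories. Walk through each product:
  - product 1 (Chair): category_id=5 -> matches Outdoor
  - product 2 (Printer): category_id=NULL, no match -> dropped
  - product 3 (Monitor): category_id=3 -> matches Apparel
  - product 4 (Notebook): category_id=NULL, no match -> dropped
  - product 5 (Stapler): category_id=5 -> matches Outdoor
  - product 6 (Pen): category_id=5 -> matches Outdoor
  - product 7 (Webcam): category_id=1 -> matches Furniture
So 2 of 7 rows are dropped.

SQL:
SELECT a.name, b.name AS category
FROM products a
INNER JOIN categories b ON a.category_id = b.id

Result:
name    | category 
--------+----------
Chair   | Outdoor  
Monitor | Apparel  
Stapler | Outdoor  
Pen     | Outdoor  
Webcam  | Furniture


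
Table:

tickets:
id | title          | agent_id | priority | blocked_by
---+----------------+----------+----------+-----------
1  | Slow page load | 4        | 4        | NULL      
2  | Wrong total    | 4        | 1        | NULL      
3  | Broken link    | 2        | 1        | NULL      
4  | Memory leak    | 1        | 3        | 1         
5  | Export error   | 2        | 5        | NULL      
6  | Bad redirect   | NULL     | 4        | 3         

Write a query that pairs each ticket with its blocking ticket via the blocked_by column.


This is a self-join: tickets is joined to a second copy of itself, matching each row's blocked_by to another row's id. Use LEFT JOIN so rows with blocked_by=NULL are kept.
  - ticket 1 (Slow page load): blocked_by=NULL -> NULL
  - ticket 2 (Wrong total): blocked_by=NULL -> NULL
  - ticket 3 (Broken link): blocked_by=NULL -> NULL
  - ticket 4 (Memory leak): blocked_by=1 -> Slow page load
  - ticket 5 (Export error): blocked_by=NULL -> NULL
  - ticket 6 (Bad redirect): blocked_by=3 -> Broken link

SQL:
SELECT a.title AS item, b.title AS blocked_by
FROM tickets a
LEFT JOIN tickets b ON a.blocked_by = b.id

Result:
item           | blocked_by    
---------------+---------------
Slow page load | NULL          
Wrong total    | NULL          
Broken link    | NULL          
Memory leak    | Slow page load
Export error   | NULL          
Bad redirect   | Broken link   


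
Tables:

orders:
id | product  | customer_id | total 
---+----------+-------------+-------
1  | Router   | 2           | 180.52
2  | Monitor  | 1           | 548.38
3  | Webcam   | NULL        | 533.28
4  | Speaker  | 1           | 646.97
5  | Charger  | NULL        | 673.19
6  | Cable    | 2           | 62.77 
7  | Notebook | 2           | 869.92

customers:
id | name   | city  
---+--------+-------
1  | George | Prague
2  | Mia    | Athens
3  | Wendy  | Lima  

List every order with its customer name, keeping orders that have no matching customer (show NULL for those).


LEFT JOIN keeps every row from orders (the left table); where customer_id has no match in customers, the customer columns become NULL. Walk through each order:
  - order 1 (Router): customer_id=2 -> matches Mia
  - order 2 (Monitor): customer_id=1 -> matches George
  - order 3 (Webcam): customer_id=NULL, no match -> kept with NULL
  - order 4 (Speaker): customer_id=1 -> matches George
  - order 5 (Charger): customer_id=NULL, no match -> kept with NULL
  - order 6 (Cable): customer_id=2 -> matches Mia
  - order 7 (Notebook): customer_id=2 -> matches Mia
All 7 rows appear; 2 have NULL customer.

SQL:
SELECT a.product, b.name AS customer
FROM orders a
LEFT JOIN customers b ON a.customer_id = b.id

Result:
product  | customer
---------+---------
Router   | Mia     
Monitor  | George  
Webcam   | NULL    
Speaker  | George  
Charger  | NULL    
Cable    | Mia     
Notebook | Mia     


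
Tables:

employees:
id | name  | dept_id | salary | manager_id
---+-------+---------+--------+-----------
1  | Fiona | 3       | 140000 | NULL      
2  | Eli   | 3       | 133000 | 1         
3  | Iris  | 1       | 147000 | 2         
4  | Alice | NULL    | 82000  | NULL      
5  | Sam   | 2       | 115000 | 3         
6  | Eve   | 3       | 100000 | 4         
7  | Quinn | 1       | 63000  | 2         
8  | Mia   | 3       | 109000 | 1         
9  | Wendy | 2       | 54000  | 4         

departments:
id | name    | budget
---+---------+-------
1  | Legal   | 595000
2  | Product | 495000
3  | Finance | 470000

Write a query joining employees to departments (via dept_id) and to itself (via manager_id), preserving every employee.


Two LEFT JOINs from the same base table employees: one to departments via dept_id, one to employees itself via manager_id. Both are LEFT so every employee is preserved.
Match against departments:
  - employee 1 (Fiona): dept_id=3 -> matches Finance
  - employee 2 (Eli): dept_id=3 -> matches Finance
  - employee 3 (Iris): dept_id=1 -> matches Legal
  - employee 4 (Alice): dept_id=NULL, no match -> kept with NULL
  - employee 5 (Sam): dept_id=2 -> matches Product
  - employee 6 (Eve): dept_id=3 -> matches Finance
  - employee 7 (Quinn): dept_id=1 -> matches Legal
  - employee 8 (Mia): dept_id=3 -> matches Finance
  - employee 9 (Wendy): dept_id=2 -> matches Product
Match against employees (self):
  - employee 1 (Fiona): manager_id=NULL -> NULL
  - employee 2 (Eli): manager_id=1 -> Fiona
  - employee 3 (Iris): manager_id=2 -> Eli
  - employee 4 (Alice): manager_id=NULL -> NULL
  - employee 5 (Sam): manager_id=3 -> Iris
  - employee 6 (Eve): manager_id=4 -> Alice
  - employee 7 (Quinn): manager_id=2 -> Eli
  - employee 8 (Mia): manager_id=1 -> Fiona
  - employee 9 (Wendy): manager_id=4 -> Alice

SQL:
SELECT a.name, b.name AS department, c.name AS manager
FROM employees a
LEFT JOIN departments b ON a.dept_id = b.id
LEFT JOIN employees c ON a.manager_id = c.id

Result:
name  | department | manager
------+------------+--------
Fiona | Finance    | NULL   
Eli   | Finance    | Fiona  
Iris  | Legal      | Eli    
Alice | NULL       | NULL   
Sam   | Product    | Iris   
Eve   | Finance    | Alice  
Quinn | Legal      | Eli    
Mia   | Finance    | Fiona  
Wendy | Product    | Alice  


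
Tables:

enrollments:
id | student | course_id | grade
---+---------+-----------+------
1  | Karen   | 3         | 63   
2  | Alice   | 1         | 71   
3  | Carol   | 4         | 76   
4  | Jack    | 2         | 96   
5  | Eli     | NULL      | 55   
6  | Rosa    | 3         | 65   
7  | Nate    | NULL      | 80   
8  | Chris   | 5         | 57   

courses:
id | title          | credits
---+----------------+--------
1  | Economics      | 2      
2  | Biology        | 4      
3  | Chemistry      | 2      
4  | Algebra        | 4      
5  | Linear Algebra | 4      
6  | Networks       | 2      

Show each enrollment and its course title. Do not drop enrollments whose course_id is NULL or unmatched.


LEFT JOIN keeps every row from enrollments (the left table); where course_id has no match in courses, the course columns become NULL. Walk through each enrollment:
  - enrollment 1 (Karen): course_id=3 -> matches Chemistry
  - enrollment 2 (Alice): course_id=1 -> matches Economics
  - enrollment 3 (Carol): course_id=4 -> matches Algebra
  - enrollment 4 (Jack): course_id=2 -> matches Biology
  - enrollment 5 (Eli): course_id=NULL, no match -> kept with NULL
  - enrollment 6 (Rosa): course_id=3 -> matches Chemistry
  - enrollment 7 (Nate): course_id=NULL, no match -> kept with NULL
  - enrollment 8 (Chris): course_id=5 -> matches Linear Algebra
All 8 rows appear; 2 have NULL course.

SQL:
SELECT a.student, b.title AS course
FROM enrollments a
LEFT JOIN courses b ON a.course_id = b.id

Result:
student | course        
--------+---------------
Karen   | Chemistry     
Alice   | Economics     
Carol   | Algebra       
Jack    | Biology       
Eli     | NULL          
Rosa    | Chemistry     
Nate    | NULL          
Chris   | Linear Algebra


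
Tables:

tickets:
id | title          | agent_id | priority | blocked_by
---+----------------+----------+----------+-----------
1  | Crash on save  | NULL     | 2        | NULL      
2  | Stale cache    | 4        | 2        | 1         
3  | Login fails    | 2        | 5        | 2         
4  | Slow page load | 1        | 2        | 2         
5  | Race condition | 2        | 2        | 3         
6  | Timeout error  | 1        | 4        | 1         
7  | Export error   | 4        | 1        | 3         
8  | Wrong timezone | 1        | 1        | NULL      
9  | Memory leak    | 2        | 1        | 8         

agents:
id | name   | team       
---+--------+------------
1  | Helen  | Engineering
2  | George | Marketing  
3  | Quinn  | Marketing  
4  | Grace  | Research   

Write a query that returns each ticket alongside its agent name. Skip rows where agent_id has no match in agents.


INNER JOIN keeps only tickets rows whose agent_id matches an id in agents. Walk through each ticket:
  - ticket 1 (Crash on save): agent_id=NULL, no match -> dropped
  - ticket 2 (Stale cache): agent_id=4 -> matches Grace
  - ticket 3 (Login fails): agent_id=2 -> matches George
  - ticket 4 (Slow page load): agent_id=1 -> matches Helen
  - ticket 5 (Race condition): agent_id=2 -> matches George
  - ticket 6 (Timeout error): agent_id=1 -> matches Helen
  - ticket 7 (Export error): agent_id=4 -> matches Grace
  - ticket 8 (Wrong timezone): agent_id=1 -> matches Helen
  - ticket 9 (Memory leak): agent_id=2 -> matches George
So 1 of 9 rows is dropped.

SQL:
SELECT a.title, b.name AS agent
FROM tickets a
INNER JOIN agents b ON a.agent_id = b.id

Result:
title          | agent 
---------------+-------
Stale cache    | Grace 
Login fails    | George
Slow page load | Helen 
Race condition | George
Timeout error  | Helen 
Export error   | Grace 
Wrong timezone | Helen 
Memory leak    | George


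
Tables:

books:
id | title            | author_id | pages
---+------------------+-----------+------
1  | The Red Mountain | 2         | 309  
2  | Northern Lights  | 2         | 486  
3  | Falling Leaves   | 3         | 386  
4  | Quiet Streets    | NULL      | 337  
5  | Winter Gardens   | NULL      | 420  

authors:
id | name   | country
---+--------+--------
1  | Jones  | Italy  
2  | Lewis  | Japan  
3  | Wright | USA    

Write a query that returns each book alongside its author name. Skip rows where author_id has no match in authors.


INNER JOIN keeps only books rows whose author_id matches an id in authors. Walk through each book:
  - book 1 (The Red Mountain): author_id=2 -> matches Lewis
  - book 2 (Northern Lights): author_id=2 -> matches Lewis
  - book 3 (Falling Leaves): author_id=3 -> matches Wright
  - book 4 (Quiet Streets): author_id=NULL, no match -> dropped
  - book 5 (Winter Gardens): author_id=NULL, no match -> dropped
So 2 of 5 rows are dropped.

SQL:
SELECT a.title, b.name AS author
FROM books a
INNER JOIN authors b ON a.author_id = b.id

Result:
title            | author
-----------------+-------
The Red Mountain | Lewis 
Northern Lights  | Lewis 
Falling Leaves   | Wright


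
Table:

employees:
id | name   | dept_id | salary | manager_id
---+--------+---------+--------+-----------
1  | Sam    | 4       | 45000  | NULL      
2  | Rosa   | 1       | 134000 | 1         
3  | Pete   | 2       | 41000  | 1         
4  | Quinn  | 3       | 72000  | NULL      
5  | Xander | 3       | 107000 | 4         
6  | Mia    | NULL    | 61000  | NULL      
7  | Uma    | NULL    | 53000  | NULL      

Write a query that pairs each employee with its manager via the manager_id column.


This is a self-join: employees is joined to a second copy of itself, matching each row's manager_id to another row's id. Use LEFT JOIN so rows with manager_id=NULL are kept.
  - employee 1 (Sam): manager_id=NULL -> NULL
  - employee 2 (Rosa): manager_id=1 -> Sam
  - employee 3 (Pete): manager_id=1 -> Sam
  - employee 4 (Quinn): manager_id=NULL -> NULL
  - employee 5 (Xander): manager_id=4 -> Quinn
  - employee 6 (Mia): manager_id=NULL -> NULL
  - employee 7 (Uma): manager_id=NULL -> NULL

SQL:
SELECT a.name AS item, b.name AS manager
FROM employees a
LEFT JOIN employees b ON a.manager_id = b.id

Result:
item   | manager
-------+--------
Sam    | NULL   
Rosa   | Sam    
Pete   | Sam    
Quinn  | NULL   
Xander | Quinn  
Mia    | NULL   
Uma    | NULL   


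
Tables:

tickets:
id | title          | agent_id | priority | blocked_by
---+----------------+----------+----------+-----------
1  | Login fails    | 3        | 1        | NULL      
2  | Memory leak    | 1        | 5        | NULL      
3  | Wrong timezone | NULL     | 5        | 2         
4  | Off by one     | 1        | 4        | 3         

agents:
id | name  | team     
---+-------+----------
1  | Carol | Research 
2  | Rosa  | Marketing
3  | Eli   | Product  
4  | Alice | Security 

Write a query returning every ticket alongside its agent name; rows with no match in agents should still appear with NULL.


LEFT JOIN keeps every row from tickets (the left table); where agent_id has no match in agents, the agent columns become NULL. Walk through each ticket:
  - ticket 1 (Login fails): agent_id=3 -> matches Eli
  - ticket 2 (Memory leak): agent_id=1 -> matches Carol
  - ticket 3 (Wrong timezone): agent_id=NULL, no match -> kept with NULL
  - ticket 4 (Off by one): agent_id=1 -> matches Carol
All 4 rows appear; 1 has NULL agent.

SQL:
SELECT a.title, b.name AS agent
FROM tickets a
LEFT JOIN agents b ON a.agent_id = b.id

Result:
title          | agent
---------------+------
Login fails    | Eli  
Memory leak    | Carol
Wrong timezone | NULL 
Off by one     | Carol


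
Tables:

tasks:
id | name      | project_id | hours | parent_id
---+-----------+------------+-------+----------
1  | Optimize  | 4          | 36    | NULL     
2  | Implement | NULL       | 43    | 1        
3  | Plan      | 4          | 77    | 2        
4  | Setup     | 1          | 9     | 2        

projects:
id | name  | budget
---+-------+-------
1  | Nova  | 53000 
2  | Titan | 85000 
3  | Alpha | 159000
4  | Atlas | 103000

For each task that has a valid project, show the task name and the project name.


INNER JOIN keeps only tasks rows whose project_id matches an id in projects. Walk through each task:
  - task 1 (Optimize): project_id=4 -> matches Atlas
  - task 2 (Implement): project_id=NULL, no match -> dropped
  - task 3 (Plan): project_id=4 -> matches Atlas
  - task 4 (Setup): project_id=1 -> matches Nova
So 1 of 4 rows is dropped.

SQL:
SELECT a.name, b.name AS project
FROM tasks a
INNER JOIN projects b ON a.project_id = b.id

Result:
name     | project
---------+--------
Optimize | Atlas  
Plan     | Atlas  
Setup    | Nova   


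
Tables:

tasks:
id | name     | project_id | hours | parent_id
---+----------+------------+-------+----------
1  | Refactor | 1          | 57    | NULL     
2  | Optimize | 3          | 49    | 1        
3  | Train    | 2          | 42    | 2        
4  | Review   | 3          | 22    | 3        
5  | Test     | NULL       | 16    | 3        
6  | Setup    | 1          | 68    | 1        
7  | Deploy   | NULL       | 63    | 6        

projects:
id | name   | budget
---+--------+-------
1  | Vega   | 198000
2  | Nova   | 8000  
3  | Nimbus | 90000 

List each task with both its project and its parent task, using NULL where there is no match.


Two LEFT JOINs from the same base table tasks: one to projects via project_id, one to tasks itself via parent_id. Both are LEFT so every task is preserved.
Match against projects:
  - task 1 (Refactor): project_id=1 -> matches Vega
  - task 2 (Optimize): project_id=3 -> matches Nimbus
  - task 3 (Train): project_id=2 -> matches Nova
  - task 4 (Review): project_id=3 -> matches Nimbus
  - task 5 (Test): project_id=NULL, no match -> kept with NULL
  - task 6 (Setup): project_id=1 -> matches Vega
  - task 7 (Deploy): project_id=NULL, no match -> kept with NULL
Match against tasks (self):
  - task 1 (Refactor): parent_id=NULL -> NULL
  - task 2 (Optimize): parent_id=1 -> Refactor
  - task 3 (Train): parent_id=2 -> Optimize
  - task 4 (Review): parent_id=3 -> Train
  - task 5 (Test): parent_id=3 -> Train
  - task 6 (Setup): parent_id=1 -> Refactor
  - task 7 (Deploy): parent_id=6 -> Setup

SQL:
SELECT a.name, b.name AS project, c.name AS parent
FROM tasks a
LEFT JOIN projects b ON a.project_id = b.id
LEFT JOIN tasks c ON a.parent_id = c.id

Result:
name     | project | parent  
---------+---------+---------
Refactor | Vega    | NULL    
Optimize | Nimbus  | Refactor
Train    | Nova    | Optimize
Review   | Nimbus  | Train   
Test     | NULL    | Train   
Setup    | Vega    | Refactor
Deploy   | NULL    | Setup   


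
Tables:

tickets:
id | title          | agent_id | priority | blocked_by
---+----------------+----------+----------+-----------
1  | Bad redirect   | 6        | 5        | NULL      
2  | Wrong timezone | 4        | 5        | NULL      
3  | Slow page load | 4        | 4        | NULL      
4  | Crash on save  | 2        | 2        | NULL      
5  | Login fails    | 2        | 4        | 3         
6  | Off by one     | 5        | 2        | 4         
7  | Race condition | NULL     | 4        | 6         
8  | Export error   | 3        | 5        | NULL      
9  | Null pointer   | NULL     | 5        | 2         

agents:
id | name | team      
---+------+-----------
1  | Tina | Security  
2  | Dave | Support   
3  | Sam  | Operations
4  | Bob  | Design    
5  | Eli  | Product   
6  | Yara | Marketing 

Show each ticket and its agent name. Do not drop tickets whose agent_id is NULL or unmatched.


LEFT JOIN keeps every row from tickets (the left table); where agent_id has no match in agents, the agent columns become NULL. Walk through each ticket:
  - ticket 1 (Bad redirect): agent_id=6 -> matches Yara
  - ticket 2 (Wrong timezone): agent_id=4 -> matches Bob
  - ticket 3 (Slow page load): agent_id=4 -> matches Bob
  - ticket 4 (Crash on save): agent_id=2 -> matches Dave
  - ticket 5 (Login fails): agent_id=2 -> matches Dave
  - ticket 6 (Off by one): agent_id=5 -> matches Eli
  - ticket 7 (Race condition): agent_id=NULL, no match -> kept with NULL
  - ticket 8 (Export error): agent_id=3 -> matches Sam
  - ticket 9 (Null pointer): agent_id=NULL, no match -> kept with NULL
All 9 rows appear; 2 have NULL agent.

SQL:
SELECT a.title, b.name AS agent
FROM tickets a
LEFT JOIN agents b ON a.agent_id = b.id

Result:
title          | agent
---------------+------
Bad redirect   | Yara 
Wrong timezone | Bob  
Slow page load | Bob  
Crash on save  | Dave 
Login fails    | Dave 
Off by one     | Eli  
Race condition | NULL 
Export error   | Sam  
Null pointer   | NULL 


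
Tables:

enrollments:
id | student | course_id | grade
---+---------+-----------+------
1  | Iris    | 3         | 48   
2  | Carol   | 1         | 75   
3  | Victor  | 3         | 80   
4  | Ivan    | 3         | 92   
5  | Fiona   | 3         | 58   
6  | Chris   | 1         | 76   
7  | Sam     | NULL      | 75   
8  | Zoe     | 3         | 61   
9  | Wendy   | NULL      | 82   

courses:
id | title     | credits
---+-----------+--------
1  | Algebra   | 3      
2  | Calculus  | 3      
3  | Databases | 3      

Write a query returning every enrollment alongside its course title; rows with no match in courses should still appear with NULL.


LEFT JOIN keeps every row from enrollments (the left table); where course_id has no match in courses, the course columns become NULL. Walk through each enrollment:
  - enrollment 1 (Iris): course_id=3 -> matches Databases
  - enrollment 2 (Carol): course_id=1 -> matches Algebra
  - enrollment 3 (Victor): course_id=3 -> matches Databases
  - enrollment 4 (Ivan): course_id=3 -> matches Databases
  - enrollment 5 (Fiona): course_id=3 -> matches Databases
  - enrollment 6 (Chris): course_id=1 -> matches Algebra
  - enrollment 7 (Sam): course_id=NULL, no match -> kept with NULL
  - enrollment 8 (Zoe): course_id=3 -> matches Databases
  - enrollment 9 (Wendy): course_id=NULL, no match -> kept with NULL
All 9 rows appear; 2 have NULL course.

SQL:
SELECT a.student, b.title AS course
FROM enrollments a
LEFT JOIN courses b ON a.course_id = b.id

Result:
student | course   
--------+----------
Iris    | Databases
Carol   | Algebra  
Victor  | Databases
Ivan    | Databases
Fiona   | Databases
Chris   | Algebra  
Sam     | NULL     
Zoe     | Databases
Wendy   | NULL     


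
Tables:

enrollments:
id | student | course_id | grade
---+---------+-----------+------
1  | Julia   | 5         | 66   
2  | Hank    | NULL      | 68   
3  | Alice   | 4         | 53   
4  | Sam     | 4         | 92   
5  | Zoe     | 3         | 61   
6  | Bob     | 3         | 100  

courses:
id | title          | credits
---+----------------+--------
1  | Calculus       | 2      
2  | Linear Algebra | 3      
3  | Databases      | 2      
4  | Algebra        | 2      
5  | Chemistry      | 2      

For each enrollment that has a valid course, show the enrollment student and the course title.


INNER JOIN keeps only enrollments rows whose course_id matches an id in courses. Walk through each enrollment:
  - enrollment 1 (Julia): course_id=5 -> matches Chemistry
  - enrollment 2 (Hank): course_id=NULL, no match -> dropped
  - enrollment 3 (Alice): course_id=4 -> matches Algebra
  - enrollment 4 (Sam): course_id=4 -> matches Algebra
  - enrollment 5 (Zoe): course_id=3 -> matches Databases
  - enrollment 6 (Bob): course_id=3 -> matches Databases
So 1 of 6 rows is dropped.

SQL:
SELECT a.student, b.title AS course
FROM enrollments a
INNER JOIN courses b ON a.course_id = b.id

Result:
student | course   
--------+----------
Julia   | Chemistry
Alice   | Algebra  
Sam     | Algebra  
Zoe     | Databases
Bob     | Databases


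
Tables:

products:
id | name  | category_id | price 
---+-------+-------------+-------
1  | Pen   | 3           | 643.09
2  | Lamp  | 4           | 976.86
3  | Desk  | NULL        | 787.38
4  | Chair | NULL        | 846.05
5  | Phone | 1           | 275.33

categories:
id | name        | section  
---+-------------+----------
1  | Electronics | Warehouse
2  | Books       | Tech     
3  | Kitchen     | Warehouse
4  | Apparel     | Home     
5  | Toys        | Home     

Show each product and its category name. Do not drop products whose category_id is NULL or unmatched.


LEFT JOIN keeps every row from products (the left table); where category_id has no match in categories, the category columns become NULL. Walk through each product:
  - product 1 (Pen): category_id=3 -> matches Kitchen
  - product 2 (Lamp): category_id=4 -> matches Apparel
  - product 3 (Desk): category_id=NULL, no match -> kept with NULL
  - product 4 (Chair): category_id=NULL, no match -> kept with NULL
  - product 5 (Phone): category_id=1 -> matches Electronics
All 5 rows appear; 2 have NULL category.

SQL:
SELECT a.name, b.name AS category
FROM products a
LEFT JOIN categories b ON a.category_id = b.id

Result:
name  | category   
------+------------
Pen   | Kitchen    
Lamp  | Apparel    
Desk  | NULL       
Chair | NULL       
Phone | Electronics


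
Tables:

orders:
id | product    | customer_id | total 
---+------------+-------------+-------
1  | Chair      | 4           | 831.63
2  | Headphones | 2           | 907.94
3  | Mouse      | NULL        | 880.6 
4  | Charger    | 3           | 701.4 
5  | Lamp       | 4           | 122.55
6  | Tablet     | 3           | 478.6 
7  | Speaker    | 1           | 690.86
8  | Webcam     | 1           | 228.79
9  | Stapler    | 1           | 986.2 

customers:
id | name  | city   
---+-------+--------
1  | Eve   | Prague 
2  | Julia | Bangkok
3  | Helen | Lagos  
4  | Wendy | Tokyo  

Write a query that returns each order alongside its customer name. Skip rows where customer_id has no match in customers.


INNER JOIN keeps only orders rows whose customer_id matches an id in customers. Walk through each order:
  - order 1 (Chair): customer_id=4 -> matches Wendy
  - order 2 (Headphones): customer_id=2 -> matches Julia
  - order 3 (Mouse): customer_id=NULL, no match -> dropped
  - order 4 (Charger): customer_id=3 -> matches Helen
  - order 5 (Lamp): customer_id=4 -> matches Wendy
  - order 6 (Tablet): customer_id=3 -> matches Helen
  - order 7 (Speaker): customer_id=1 -> matches Eve
  - order 8 (Webcam): customer_id=1 -> matches Eve
  - order 9 (Stapler): customer_id=1 -> matches Eve
So 1 of 9 rows is dropped.

SQL:
SELECT a.product, b.name AS customer
FROM orders a
INNER JOIN customers b ON a.customer_id = b.id

Result:
product    | customer
-----------+---------
Chair      | Wendy   
Headphones | Julia   
Charger    | Helen   
Lamp       | Wendy   
Tablet     | Helen   
Speaker    | Eve     
Webcam     | Eve     
Stapler    | Eve     


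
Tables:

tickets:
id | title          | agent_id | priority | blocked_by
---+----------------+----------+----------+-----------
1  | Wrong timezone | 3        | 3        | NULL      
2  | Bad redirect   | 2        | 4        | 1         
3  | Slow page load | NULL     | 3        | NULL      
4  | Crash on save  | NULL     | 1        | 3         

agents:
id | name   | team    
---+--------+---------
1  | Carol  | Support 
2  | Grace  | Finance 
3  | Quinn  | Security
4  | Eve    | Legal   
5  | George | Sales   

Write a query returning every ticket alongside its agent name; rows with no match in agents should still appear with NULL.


LEFT JOIN keeps every row from tickets (the left table); where agent_id has no match in agents, the agent columns become NULL. Walk through each ticket:
  - ticket 1 (Wrong timezone): agent_id=3 -> matches Quinn
  - ticket 2 (Bad redirect): agent_id=2 -> matches Grace
  - ticket 3 (Slow page load): agent_id=NULL, no match -> kept with NULL
  - ticket 4 (Crash on save): agent_id=NULL, no match -> kept with NULL
All 4 rows appear; 2 have NULL agent.

SQL:
SELECT a.title, b.name AS agent
FROM tickets a
LEFT JOIN agents b ON a.agent_id = b.id

Result:
title          | agent
---------------+------
Wrong timezone | Quinn
Bad redirect   | Grace
Slow page load | NULL 
Crash on save  | NULL 


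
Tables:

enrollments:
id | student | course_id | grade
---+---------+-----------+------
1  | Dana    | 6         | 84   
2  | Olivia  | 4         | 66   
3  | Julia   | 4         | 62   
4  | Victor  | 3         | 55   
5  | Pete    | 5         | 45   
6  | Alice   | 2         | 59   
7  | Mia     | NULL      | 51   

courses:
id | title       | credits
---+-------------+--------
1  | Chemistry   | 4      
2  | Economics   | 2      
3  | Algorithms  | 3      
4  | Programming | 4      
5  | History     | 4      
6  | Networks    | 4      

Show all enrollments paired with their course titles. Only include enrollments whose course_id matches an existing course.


INNER JOIN keeps only enrollments rows whose course_id matches an id in courses. Walk through each enrollment:
  - enrollment 1 (Dana): course_id=6 -> matches Networks
  - enrollment 2 (Olivia): course_id=4 -> matches Programming
  - enrollment 3 (Julia): course_id=4 -> matches Programming
  - enrollment 4 (Victor): course_id=3 -> matches Algorithms
  - enrollment 5 (Pete): course_id=5 -> matches History
  - enrollment 6 (Alice): course_id=2 -> matches Economics
  - enrollment 7 (Mia): course_id=NULL, no match -> dropped
So 1 of 7 rows is dropped.

SQL:
SELECT a.student, b.title AS course
FROM enrollments a
INNER JOIN courses b ON a.course_id = b.id

Result:
student | course     
--------+------------
Dana    | Networks   
Olivia  | Programming
Julia   | Programming
Victor  | Algorithms 
Pete    | History    
Alice   | Economics  


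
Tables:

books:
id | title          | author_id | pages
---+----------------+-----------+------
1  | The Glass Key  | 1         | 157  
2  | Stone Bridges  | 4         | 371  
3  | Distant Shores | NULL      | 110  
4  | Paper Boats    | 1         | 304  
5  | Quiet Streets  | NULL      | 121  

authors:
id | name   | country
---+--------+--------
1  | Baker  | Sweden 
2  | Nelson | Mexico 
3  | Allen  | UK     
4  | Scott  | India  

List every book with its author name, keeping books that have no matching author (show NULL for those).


LEFT JOIN keeps every row from books (the left table); where author_id has no match in authors, the author columns become NULL. Walk through each book:
  - book 1 (The Glass Key): author_id=1 -> matches Baker
  - book 2 (Stone Bridges): author_id=4 -> matches Scott
  - book 3 (Distant Shores): author_id=NULL, no match -> kept with NULL
  - book 4 (Paper Boats): author_id=1 -> matches Baker
  - book 5 (Quiet Streets): author_id=NULL, no match -> kept with NULL
All 5 rows appear; 2 have NULL author.

SQL:
SELECT a.title, b.name AS author
FROM books a
LEFT JOIN authors b ON a.author_id = b.id

Result:
title          | author
---------------+-------
The Glass Key  | Baker 
Stone Bridges  | Scott 
Distant Shores | NULL  
Paper Boats    | Baker 
Quiet Streets  | NULL  


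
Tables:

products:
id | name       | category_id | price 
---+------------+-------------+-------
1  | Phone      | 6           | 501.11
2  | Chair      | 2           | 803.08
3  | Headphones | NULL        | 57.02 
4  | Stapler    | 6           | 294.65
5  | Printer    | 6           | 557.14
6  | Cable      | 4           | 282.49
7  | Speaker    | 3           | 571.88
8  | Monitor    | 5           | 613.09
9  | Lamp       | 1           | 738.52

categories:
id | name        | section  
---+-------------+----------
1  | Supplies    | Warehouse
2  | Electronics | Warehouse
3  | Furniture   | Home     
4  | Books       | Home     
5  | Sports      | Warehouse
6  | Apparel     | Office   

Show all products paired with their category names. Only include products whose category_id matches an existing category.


INNER JOIN keeps only products rows whose category_id matches an id in categories. Walk through each product:
  - product 1 (Phone): category_id=6 -> matches Apparel
  - product 2 (Chair): category_id=2 -> matches Electronics
  - product 3 (Headphones): category_id=NULL, no match -> dropped
  - product 4 (Stapler): category_id=6 -> matches Apparel
  - product 5 (Printer): category_id=6 -> matches Apparel
  - product 6 (Cable): category_id=4 -> matches Books
  - product 7 (Speaker): category_id=3 -> matches Furniture
  - product 8 (Monitor): category_id=5 -> matches Sports
  - product 9 (Lamp): category_id=1 -> matches Supplies
So 1 of 9 rows is dropped.

SQL:
SELECT a.name, b.name AS category
FROM products a
INNER JOIN categories b ON a.category_id = b.id

Result:
name    | category   
--------+------------
Phone   | Apparel    
Chair   | Electronics
Stapler | Apparel    
Printer | Apparel    
Cable   | Books      
Speaker | Furniture  
Monitor | Sports     
Lamp    | Supplies   


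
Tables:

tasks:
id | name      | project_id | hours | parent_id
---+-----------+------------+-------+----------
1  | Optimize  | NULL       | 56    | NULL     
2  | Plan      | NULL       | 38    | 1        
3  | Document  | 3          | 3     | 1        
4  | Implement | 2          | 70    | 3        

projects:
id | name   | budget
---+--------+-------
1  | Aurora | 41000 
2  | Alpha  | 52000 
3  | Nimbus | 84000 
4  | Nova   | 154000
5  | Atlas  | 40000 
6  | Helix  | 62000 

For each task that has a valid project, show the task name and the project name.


INNER JOIN keeps only tasks rows whose project_id matches an id in projects. Walk through each task:
  - task 1 (Optimize): project_id=NULL, no match -> dropped
  - task 2 (Plan): project_id=NULL, no match -> dropped
  - task 3 (Document): project_id=3 -> matches Nimbus
  - task 4 (Implement): project_id=2 -> matches Alpha
So 2 of 4 rows are dropped.

SQL:
SELECT a.name, b.name AS project
FROM tasks a
INNER JOIN projects b ON a.project_id = b.id

Result:
name      | project
----------+--------
Document  | Nimbus 
Implement | Alpha  


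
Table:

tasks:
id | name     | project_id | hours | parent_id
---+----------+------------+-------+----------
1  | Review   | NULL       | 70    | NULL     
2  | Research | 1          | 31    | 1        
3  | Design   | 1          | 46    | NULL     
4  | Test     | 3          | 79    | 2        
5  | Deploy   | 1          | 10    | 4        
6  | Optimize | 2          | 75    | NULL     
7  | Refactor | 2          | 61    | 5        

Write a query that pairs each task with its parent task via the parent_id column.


This is a self-join: tasks is joined to a second copy of itself, matching each row's parent_id to another row's id. Use LEFT JOIN so rows with parent_id=NULL are kept.
  - task 1 (Review): parent_id=NULL -> NULL
  - task 2 (Research): parent_id=1 -> Review
  - task 3 (Design): parent_id=NULL -> NULL
  - task 4 (Test): parent_id=2 -> Research
  - task 5 (Deploy): parent_id=4 -> Test
  - task 6 (Optimize): parent_id=NULL -> NULL
  - task 7 (Refactor): parent_id=5 -> Deploy

SQL:
SELECT a.name AS item, b.name AS parent
FROM tasks a
LEFT JOIN tasks b ON a.parent_id = b.id

Result:
item     | parent  
---------+---------
Review   | NULL    
Research | Review  
Design   | NULL    
Test     | Research
Deploy   | Test    
Optimize | NULL    
Refactor | Deploy  


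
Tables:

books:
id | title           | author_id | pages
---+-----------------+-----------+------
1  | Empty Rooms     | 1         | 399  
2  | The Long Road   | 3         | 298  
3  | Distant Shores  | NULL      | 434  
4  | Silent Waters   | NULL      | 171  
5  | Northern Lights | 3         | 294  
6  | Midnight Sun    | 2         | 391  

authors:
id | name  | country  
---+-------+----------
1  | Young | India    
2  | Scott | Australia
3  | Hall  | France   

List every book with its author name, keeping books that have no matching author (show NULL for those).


LEFT JOIN keeps every row from books (the left table); where author_id has no match in authors, the author columns become NULL. Walk through each book:
  - book 1 (Empty Rooms): author_id=1 -> matches Young
  - book 2 (The Long Road): author_id=3 -> matches Hall
  - book 3 (Distant Shores): author_id=NULL, no match -> kept with NULL
  - book 4 (Silent Waters): author_id=NULL, no match -> kept with NULL
  - book 5 (Northern Lights): author_id=3 -> matches Hall
  - book 6 (Midnight Sun): author_id=2 -> matches Scott
All 6 rows appear; 2 have NULL author.

SQL:
SELECT a.title, b.name AS author
FROM books a
LEFT JOIN authors b ON a.author_id = b.id

Result:
title           | author
----------------+-------
Empty Rooms     | Young 
The Long Road   | Hall  
Distant Shores  | NULL  
Silent Waters   | NULL  
Northern Lights | Hall  
Midnight Sun    | Scott 


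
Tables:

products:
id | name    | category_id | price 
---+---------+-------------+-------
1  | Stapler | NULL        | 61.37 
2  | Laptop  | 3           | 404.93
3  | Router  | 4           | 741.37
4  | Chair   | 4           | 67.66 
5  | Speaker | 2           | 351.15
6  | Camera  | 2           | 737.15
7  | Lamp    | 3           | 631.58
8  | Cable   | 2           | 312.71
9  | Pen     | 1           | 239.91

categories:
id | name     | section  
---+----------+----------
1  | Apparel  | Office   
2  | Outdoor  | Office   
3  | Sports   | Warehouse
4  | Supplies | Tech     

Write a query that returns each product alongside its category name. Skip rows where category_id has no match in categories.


INNER JOIN keeps only products rows whose category_id matches an id in categories. Walk through each product:
  - product 1 (Stapler): category_id=NULL, no match -> dropped
  - product 2 (Laptop): category_id=3 -> matches Sports
  - product 3 (Router): category_id=4 -> matches Supplies
  - product 4 (Chair): category_id=4 -> matches Supplies
  - product 5 (Speaker): category_id=2 -> matches Outdoor
  - product 6 (Camera): category_id=2 -> matches Outdoor
  - product 7 (Lamp): category_id=3 -> matches Sports
  - product 8 (Cable): category_id=2 -> matches Outdoor
  - product 9 (Pen): category_id=1 -> matches Apparel
So 1 of 9 rows is dropped.

SQL:
SELECT a.name, b.name AS category
FROM products a
INNER JOIN categories b ON a.category_id = b.id

Result:
name    | category
--------+---------
Laptop  | Sports  
Router  | Supplies
Chair   | Supplies
Speaker | Outdoor 
Camera  | Outdoor 
Lamp    | Sports  
Cable   | Outdoor 
Pen     | Apparel 


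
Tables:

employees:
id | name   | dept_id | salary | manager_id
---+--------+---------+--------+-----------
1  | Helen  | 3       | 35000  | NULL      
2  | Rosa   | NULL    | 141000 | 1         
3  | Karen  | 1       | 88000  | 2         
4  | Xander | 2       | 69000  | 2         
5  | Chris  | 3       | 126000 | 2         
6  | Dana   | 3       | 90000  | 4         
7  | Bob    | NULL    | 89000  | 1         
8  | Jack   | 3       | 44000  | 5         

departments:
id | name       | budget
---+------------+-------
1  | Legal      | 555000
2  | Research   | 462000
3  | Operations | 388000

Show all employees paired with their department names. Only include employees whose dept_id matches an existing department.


INNER JOIN keeps only employees rows whose dept_id matches an id in departments. Walk through each employee:
  - employee 1 (Helen): dept_id=3 -> matches Operations
  - employee 2 (Rosa): dept_id=NULL, no match -> dropped
  - employee 3 (Karen): dept_id=1 -> matches Legal
  - employee 4 (Xander): dept_id=2 -> matches Research
  - employee 5 (Chris): dept_id=3 -> matches Operations
  - employee 6 (Dana): dept_id=3 -> matches Operations
  - employee 7 (Bob): dept_id=NULL, no match -> dropped
  - employee 8 (Jack): dept_id=3 -> matches Operations
So 2 of 8 rows are dropped.

SQL:
SELECT a.name, b.name AS department
FROM employees a
INNER JOIN departments b ON a.dept_id = b.id

Result:
name   | department
-------+-----------
Helen  | Operations
Karen  | Legal     
Xander | Research  
Chris  | Operations
Dana   | Operations
Jack   | Operations
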